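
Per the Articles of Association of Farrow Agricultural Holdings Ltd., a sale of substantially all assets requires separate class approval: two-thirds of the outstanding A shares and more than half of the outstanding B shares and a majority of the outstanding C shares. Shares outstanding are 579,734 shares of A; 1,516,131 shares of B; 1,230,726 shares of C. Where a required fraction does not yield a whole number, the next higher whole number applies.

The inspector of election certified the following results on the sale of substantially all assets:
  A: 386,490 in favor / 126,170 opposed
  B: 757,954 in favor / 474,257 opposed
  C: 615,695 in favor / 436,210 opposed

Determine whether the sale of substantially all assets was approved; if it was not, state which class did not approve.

Not approved — the B shares did not give the required vote.

A: 2/3 of 579734 = 386489.33, rounded up to 386490; 386,490 required, 386,490 in favor — approved.
B: a majority of 1516131 is 758066; 758,066 required, 757,954 in favor — not approved.
C: a majority of 1230726 is 615364; 615,364 required, 615,695 in favor — approved.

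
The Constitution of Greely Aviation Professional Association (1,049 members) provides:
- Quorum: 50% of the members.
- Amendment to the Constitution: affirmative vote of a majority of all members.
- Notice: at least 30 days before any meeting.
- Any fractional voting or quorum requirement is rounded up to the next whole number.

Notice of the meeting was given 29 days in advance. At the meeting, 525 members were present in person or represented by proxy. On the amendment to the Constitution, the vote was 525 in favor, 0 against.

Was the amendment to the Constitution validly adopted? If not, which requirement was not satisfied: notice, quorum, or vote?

Invalid — notice requirement not satisfied.

Notice: 29 days given; 30 required. Not satisfied.
Quorum: 50% of 1,049 = 524.50, rounded up to 525; 525 present. Satisfied.
Vote: requires a majority of all members (1,049); a majority of 1049 is 525, so 525 needed; 525 in favor. Satisfied.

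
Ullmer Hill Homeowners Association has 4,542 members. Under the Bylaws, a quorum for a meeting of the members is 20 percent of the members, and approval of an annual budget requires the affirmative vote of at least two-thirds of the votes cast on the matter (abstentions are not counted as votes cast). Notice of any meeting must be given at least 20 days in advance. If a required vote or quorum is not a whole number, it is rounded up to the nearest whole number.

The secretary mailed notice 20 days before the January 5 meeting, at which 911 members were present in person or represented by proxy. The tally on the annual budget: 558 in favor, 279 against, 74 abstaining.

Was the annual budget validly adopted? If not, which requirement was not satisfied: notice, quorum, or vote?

Notice: 20 days given; 20 required. Satisfied.
Quorum: 20% of 4,542 = 908.40, rounded up to 909; 911 present. Satisfied.
Vote: requires two-thirds of the votes cast (911 − 74 abstaining = 837); 2/3 of 837 = 558, so 558 needed; 558 in favor. Satisfied.

Valid — all requirements satisfied.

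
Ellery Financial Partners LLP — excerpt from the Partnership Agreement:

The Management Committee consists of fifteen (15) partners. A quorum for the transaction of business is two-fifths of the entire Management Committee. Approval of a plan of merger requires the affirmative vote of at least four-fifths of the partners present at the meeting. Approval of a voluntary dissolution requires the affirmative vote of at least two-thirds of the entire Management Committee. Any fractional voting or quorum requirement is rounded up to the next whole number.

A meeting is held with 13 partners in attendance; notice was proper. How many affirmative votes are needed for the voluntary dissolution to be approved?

10

The voluntary dissolution requires two-thirds of the entire Management Committee (15).
2/3 of 15 = 10.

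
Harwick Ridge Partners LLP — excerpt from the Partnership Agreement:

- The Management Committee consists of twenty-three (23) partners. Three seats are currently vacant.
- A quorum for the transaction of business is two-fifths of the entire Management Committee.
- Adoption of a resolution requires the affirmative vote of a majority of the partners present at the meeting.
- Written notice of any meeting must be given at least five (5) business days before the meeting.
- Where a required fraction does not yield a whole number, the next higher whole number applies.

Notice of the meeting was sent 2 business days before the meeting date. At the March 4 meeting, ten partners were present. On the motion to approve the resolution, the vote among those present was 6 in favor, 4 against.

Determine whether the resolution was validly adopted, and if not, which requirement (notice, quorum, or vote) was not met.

Notice: 2 business days given; 5 required (2 < 5). Not satisfied.
Quorum: 10 present; quorum is 10. Satisfied.
Vote: the resolution requires a majority of the partners present (10). A majority of 10 is 6, so 6 affirmative votes are needed; 6 voted in favor. Satisfied.

Invalid — notice requirement not satisfied.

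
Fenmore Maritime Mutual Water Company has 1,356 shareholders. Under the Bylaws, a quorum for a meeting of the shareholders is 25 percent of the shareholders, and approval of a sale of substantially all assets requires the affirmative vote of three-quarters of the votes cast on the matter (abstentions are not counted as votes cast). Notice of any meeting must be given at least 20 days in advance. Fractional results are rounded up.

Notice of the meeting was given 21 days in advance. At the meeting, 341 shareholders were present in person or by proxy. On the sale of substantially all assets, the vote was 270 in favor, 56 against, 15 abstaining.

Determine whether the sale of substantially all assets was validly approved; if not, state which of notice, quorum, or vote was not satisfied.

Notice: 21 days given; 20 required. Satisfied.
Quorum: 25% of 1,356 = 339; 341 present. Satisfied.
Vote: requires three-fourths of the votes cast (341 − 15 abstaining = 326); 3/4 of 326 = 244.50, rounded up to 245, so 245 needed; 270 in favor. Satisfied.

Valid — all requirements satisfied.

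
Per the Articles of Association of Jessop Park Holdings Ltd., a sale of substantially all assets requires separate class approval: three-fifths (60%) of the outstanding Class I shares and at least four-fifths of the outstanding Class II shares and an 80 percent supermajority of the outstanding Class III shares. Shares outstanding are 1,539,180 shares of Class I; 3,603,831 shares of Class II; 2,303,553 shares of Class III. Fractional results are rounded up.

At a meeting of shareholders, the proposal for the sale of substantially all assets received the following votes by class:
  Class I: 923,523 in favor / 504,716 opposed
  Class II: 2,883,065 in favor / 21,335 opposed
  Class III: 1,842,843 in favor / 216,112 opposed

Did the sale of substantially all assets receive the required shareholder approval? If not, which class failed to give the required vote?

Class I: 3/5 of 1539180 = 923508; 923,508 required, 923,523 in favor — approved.
Class II: 4/5 of 3603831 = 2883064.80, rounded up to 2883065; 2,883,065 required, 2,883,065 in favor — approved.
Class III: 4/5 of 2303553 = 1842842.40, rounded up to 1842843; 1,842,843 required, 1,842,843 in favor — approved.

Approved — every class gave the required vote.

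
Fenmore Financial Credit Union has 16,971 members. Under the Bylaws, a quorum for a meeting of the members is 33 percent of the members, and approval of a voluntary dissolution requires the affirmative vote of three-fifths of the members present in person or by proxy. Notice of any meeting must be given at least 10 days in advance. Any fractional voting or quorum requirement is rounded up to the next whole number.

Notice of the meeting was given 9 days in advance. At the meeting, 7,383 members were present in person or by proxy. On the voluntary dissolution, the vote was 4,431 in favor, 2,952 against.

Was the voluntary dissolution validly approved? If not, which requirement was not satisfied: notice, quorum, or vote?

Invalid — notice requirement not satisfied.

Notice: 9 days given; 10 required. Not satisfied.
Quorum: 33% of 16,971 = 5,600.43, rounded up to 5,601; 7,383 present. Satisfied.
Vote: requires three-fifths of those present (7,383); 3/5 of 7383 = 4429.80, rounded up to 4430, so 4,430 needed; 4,431 in favor. Satisfied.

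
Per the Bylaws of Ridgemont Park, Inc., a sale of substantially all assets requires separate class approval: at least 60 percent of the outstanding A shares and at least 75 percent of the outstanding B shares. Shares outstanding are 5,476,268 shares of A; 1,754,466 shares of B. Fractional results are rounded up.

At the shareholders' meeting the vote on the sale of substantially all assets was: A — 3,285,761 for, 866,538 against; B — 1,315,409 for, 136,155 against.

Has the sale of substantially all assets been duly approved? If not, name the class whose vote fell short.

A: 3/5 of 5476268 = 3285760.80, rounded up to 3285761; 3,285,761 required, 3,285,761 in favor — approved.
B: 3/4 of 1754466 = 1315849.50, rounded up to 1315850; 1,315,850 required, 1,315,409 in favor — not approved.

Not approved — the B shares did not give the required vote.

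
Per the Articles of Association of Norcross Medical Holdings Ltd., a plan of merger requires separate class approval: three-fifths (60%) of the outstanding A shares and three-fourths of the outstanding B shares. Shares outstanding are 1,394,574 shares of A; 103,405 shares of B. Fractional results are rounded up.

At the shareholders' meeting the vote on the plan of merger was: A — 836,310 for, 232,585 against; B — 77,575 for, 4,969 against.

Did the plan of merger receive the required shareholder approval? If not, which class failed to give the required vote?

Not approved — the A shares did not give the required vote.

A: 3/5 of 1394574 = 836744.40, rounded up to 836745; 836,745 required, 836,310 in favor — not approved.
B: 3/4 of 103405 = 77553.75, rounded up to 77554; 77,554 required, 77,575 in favor — approved.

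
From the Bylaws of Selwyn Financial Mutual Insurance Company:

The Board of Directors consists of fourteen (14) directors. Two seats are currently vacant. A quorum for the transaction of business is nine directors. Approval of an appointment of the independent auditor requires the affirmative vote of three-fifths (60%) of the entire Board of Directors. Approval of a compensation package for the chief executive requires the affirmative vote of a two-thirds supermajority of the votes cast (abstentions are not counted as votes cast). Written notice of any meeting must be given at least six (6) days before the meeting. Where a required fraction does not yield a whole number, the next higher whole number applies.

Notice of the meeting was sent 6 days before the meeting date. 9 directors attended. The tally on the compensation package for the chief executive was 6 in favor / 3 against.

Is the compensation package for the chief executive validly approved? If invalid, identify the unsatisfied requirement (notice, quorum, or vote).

Notice: 6 days given; 6 required (6 ≥ 6). Satisfied.
Quorum: 9 present; quorum is 9. Satisfied.
Vote: the compensation package for the chief executive requires two-thirds of the votes cast (9). 2/3 of 9 = 6, so 6 affirmative votes are needed; 6 voted in favor. Satisfied.

Valid — all requirements satisfied.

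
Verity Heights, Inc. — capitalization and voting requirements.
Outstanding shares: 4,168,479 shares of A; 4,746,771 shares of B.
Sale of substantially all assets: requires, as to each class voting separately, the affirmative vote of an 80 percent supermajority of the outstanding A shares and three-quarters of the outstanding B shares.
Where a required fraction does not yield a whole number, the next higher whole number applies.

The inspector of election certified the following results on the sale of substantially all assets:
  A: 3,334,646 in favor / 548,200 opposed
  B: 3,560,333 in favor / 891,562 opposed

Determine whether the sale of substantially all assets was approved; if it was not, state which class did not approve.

Not approved — the A shares did not give the required vote.

A: 4/5 of 4168479 = 3334783.20, rounded up to 3334784; 3,334,784 required, 3,334,646 in favor — not approved.
B: 3/4 of 4746771 = 3560078.25, rounded up to 3560079; 3,560,079 required, 3,560,333 in favor — approved.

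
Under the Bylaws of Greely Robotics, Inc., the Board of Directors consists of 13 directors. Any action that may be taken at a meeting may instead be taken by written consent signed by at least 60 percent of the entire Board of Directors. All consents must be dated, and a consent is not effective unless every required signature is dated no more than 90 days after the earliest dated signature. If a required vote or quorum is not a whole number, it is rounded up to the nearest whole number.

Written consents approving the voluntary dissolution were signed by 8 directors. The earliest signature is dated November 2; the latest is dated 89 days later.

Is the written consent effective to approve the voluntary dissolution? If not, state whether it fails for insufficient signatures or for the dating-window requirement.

Signatures required: at least 60 percent of 13 — 3/5 of 13 = 7.80, rounded up to 8, so 8 needed; 8 signed. Sufficient.
Dating window: the latest signature is 89 days after the earliest; the limit is 90 days. Within the window.

Effective — both the signature and dating-window requirements are satisfied.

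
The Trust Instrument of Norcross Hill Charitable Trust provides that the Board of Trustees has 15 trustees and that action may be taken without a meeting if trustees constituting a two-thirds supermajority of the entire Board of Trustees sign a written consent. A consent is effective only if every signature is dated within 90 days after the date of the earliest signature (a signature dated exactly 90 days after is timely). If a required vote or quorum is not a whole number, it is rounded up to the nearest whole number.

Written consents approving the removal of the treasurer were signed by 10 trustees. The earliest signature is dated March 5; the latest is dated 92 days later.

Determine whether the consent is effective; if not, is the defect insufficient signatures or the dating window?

Signatures required: a two-thirds supermajority of 15 — 2/3 of 15 = 10, so 10 needed; 10 signed. Sufficient.
Dating window: the latest signature is 92 days after the earliest; the limit is 90 days. Outside the window.

Not effective — dating-window requirement not satisfied.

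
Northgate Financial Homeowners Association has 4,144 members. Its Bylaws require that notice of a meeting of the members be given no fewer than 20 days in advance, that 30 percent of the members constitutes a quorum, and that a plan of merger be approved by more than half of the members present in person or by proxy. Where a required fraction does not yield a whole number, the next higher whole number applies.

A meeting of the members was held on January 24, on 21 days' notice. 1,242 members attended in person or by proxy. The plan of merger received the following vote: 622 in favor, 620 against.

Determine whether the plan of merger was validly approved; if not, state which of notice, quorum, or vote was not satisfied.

Invalid — quorum requirement not satisfied.

Notice: 21 days given; 20 required. Satisfied.
Quorum: 30% of 4,144 = 1,243.20, rounded up to 1,244; 1,242 present. Not satisfied.
Vote: requires a majority of those present (1,242); a majority of 1242 is 622, so 622 needed; 622 in favor. Satisfied.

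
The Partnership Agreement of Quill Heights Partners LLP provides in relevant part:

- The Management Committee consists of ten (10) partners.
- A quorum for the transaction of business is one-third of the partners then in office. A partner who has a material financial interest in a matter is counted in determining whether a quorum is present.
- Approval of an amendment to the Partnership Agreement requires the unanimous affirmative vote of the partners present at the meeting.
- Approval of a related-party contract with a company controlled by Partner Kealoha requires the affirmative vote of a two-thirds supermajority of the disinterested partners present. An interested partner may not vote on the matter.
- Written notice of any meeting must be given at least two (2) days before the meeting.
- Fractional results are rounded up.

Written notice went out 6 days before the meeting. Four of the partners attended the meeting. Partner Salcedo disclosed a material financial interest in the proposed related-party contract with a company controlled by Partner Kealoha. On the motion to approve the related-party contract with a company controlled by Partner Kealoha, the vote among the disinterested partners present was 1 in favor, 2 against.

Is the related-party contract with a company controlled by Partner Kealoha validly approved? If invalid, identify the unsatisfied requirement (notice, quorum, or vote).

Notice: 6 days given; 2 required (6 ≥ 2). Satisfied.
Quorum: 4 present (interested partners count toward quorum); quorum is 4. Satisfied.
Vote: the related-party contract with a company controlled by Partner Kealoha requires two-thirds of the disinterested partners present (4 − 1 = 3). 2/3 of 3 = 2, so 2 affirmative votes are needed; 1 voted in favor. Not satisfied.

Invalid — vote requirement not satisfied.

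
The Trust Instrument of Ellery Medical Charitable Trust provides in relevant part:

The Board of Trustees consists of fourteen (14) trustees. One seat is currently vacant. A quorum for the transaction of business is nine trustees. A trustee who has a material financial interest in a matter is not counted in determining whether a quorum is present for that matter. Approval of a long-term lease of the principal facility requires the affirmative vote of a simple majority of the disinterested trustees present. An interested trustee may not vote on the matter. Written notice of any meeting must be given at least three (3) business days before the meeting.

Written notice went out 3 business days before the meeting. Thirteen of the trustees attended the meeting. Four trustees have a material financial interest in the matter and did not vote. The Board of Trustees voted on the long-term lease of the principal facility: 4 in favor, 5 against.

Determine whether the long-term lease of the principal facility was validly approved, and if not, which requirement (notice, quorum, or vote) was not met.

Invalid — vote requirement not satisfied.

Notice: 3 business days given; 3 required (3 ≥ 3). Satisfied.
Quorum: 13 present, but the 4 interested trustees do not count, leaving 9. Quorum is 9. Satisfied.
Vote: the long-term lease of the principal facility requires a majority of the disinterested trustees present (13 − 4 = 9). A majority of 9 is 5, so 5 affirmative votes are needed; 4 voted in favor. Not satisfied.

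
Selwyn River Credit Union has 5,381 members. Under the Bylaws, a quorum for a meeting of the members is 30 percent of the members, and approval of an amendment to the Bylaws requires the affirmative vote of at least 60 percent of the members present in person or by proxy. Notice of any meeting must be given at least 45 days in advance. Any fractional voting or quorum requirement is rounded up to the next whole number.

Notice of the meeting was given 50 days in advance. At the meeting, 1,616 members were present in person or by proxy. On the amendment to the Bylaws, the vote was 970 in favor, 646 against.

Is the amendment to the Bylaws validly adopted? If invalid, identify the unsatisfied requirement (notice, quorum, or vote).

Notice: 50 days given; 45 required. Satisfied.
Quorum: 30% of 5,381 = 1,614.30, rounded up to 1,615; 1,616 present. Satisfied.
Vote: requires three-fifths of those present (1,616); 3/5 of 1616 = 969.60, rounded up to 970, so 970 needed; 970 in favor. Satisfied.

Valid — all requirements satisfied.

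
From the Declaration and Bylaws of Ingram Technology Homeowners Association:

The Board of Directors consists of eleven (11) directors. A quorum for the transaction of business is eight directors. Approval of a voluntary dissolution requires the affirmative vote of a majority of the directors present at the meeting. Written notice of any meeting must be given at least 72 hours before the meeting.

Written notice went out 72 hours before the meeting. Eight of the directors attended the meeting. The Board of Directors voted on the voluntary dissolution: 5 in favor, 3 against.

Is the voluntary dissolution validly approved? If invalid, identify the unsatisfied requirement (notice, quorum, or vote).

Valid — all requirements satisfied.

Notice: 72 hours given; 72 required (72 ≥ 72). Satisfied.
Quorum: 8 present; quorum is 8. Satisfied.
Vote: the voluntary dissolution requires a majority of the directors present (8). A majority of 8 is 5, so 5 affirmative votes are needed; 5 voted in favor. Satisfied.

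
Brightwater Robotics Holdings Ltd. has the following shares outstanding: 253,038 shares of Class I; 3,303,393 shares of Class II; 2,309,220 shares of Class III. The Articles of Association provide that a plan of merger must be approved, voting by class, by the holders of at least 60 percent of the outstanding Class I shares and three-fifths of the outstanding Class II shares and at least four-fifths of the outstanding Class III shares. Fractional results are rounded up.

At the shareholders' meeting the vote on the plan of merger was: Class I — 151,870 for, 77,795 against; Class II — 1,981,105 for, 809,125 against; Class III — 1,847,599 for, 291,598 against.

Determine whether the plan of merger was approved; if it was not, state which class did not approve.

Class I: 3/5 of 253038 = 151822.80, rounded up to 151823; 151,823 required, 151,870 in favor — approved.
Class II: 3/5 of 3303393 = 1982035.80, rounded up to 1982036; 1,982,036 required, 1,981,105 in favor — not approved.
Class III: 4/5 of 2309220 = 1847376; 1,847,376 required, 1,847,599 in favor — approved.

Not approved — the Class II shares did not give the required vote.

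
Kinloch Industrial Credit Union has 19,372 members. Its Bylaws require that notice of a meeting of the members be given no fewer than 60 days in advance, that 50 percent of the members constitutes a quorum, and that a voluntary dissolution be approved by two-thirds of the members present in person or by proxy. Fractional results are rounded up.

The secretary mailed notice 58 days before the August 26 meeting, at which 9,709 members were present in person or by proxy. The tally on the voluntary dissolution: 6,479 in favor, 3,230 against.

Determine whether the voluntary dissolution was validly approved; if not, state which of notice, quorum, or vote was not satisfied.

Invalid — notice requirement not satisfied.

Notice: 58 days given; 60 required. Not satisfied.
Quorum: 50% of 19,372 = 9,686; 9,709 present. Satisfied.
Vote: requires two-thirds of those present (9,709); 2/3 of 9709 = 6472.67, rounded up to 6473, so 6,473 needed; 6,479 in favor. Satisfied.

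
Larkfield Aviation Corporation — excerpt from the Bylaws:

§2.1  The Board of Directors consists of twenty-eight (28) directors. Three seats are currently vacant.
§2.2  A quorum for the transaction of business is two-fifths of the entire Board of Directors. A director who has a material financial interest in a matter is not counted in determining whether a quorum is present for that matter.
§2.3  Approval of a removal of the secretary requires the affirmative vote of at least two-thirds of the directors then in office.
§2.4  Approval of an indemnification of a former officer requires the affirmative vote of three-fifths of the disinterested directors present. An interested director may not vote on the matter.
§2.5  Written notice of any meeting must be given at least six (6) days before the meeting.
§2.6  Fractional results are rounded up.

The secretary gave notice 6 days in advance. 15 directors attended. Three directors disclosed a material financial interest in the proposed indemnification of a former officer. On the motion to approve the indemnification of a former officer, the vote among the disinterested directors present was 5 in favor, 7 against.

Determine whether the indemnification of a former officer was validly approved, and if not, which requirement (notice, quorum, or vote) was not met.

Invalid — vote requirement not satisfied.

Notice: 6 days given; 6 required (6 ≥ 6). Satisfied.
Quorum: 15 present, but the 3 interested directors do not count, leaving 12. Quorum is 12. Satisfied.
Vote: the indemnification of a former officer requires three-fifths of the disinterested directors present (15 − 3 = 12). 3/5 of 12 = 7.20, rounded up to 8, so 8 affirmative votes are needed; 5 voted in favor. Not satisfied.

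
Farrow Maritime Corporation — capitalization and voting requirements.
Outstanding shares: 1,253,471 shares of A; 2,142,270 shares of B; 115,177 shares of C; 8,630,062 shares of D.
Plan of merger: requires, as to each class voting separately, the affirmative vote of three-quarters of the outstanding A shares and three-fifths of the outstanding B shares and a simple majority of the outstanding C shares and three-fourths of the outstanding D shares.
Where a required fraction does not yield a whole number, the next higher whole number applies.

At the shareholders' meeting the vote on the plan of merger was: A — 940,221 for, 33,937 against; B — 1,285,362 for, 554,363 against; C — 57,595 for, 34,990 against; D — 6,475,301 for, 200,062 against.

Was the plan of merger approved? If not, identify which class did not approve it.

A: 3/4 of 1253471 = 940103.25, rounded up to 940104; 940,104 required, 940,221 in favor — approved.
B: 3/5 of 2142270 = 1285362; 1,285,362 required, 1,285,362 in favor — approved.
C: a majority of 115177 is 57589; 57,589 required, 57,595 in favor — approved.
D: 3/4 of 8630062 = 6472546.50, rounded up to 6472547; 6,472,547 required, 6,475,301 in favor — approved.

Approved — every class gave the required vote.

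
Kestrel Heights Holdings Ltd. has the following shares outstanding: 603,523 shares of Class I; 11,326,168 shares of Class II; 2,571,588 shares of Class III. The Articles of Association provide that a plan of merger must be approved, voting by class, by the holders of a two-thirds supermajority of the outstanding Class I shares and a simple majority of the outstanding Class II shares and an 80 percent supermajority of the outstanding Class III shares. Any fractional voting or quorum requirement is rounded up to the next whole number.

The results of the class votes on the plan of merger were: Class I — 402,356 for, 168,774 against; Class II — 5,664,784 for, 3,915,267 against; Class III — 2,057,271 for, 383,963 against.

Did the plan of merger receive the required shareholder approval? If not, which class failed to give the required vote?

Class I: 2/3 of 603523 = 402348.67, rounded up to 402349; 402,349 required, 402,356 in favor — approved.
Class II: a majority of 11326168 is 5663085; 5,663,085 required, 5,664,784 in favor — approved.
Class III: 4/5 of 2571588 = 2057270.40, rounded up to 2057271; 2,057,271 required, 2,057,271 in favor — approved.

Approved — every class gave the required vote.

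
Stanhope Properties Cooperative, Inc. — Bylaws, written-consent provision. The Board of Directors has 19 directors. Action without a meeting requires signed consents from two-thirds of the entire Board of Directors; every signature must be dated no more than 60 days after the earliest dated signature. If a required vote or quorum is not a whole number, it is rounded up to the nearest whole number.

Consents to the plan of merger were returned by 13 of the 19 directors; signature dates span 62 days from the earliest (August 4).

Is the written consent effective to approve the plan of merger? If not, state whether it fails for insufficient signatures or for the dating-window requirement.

Not effective — dating-window requirement not satisfied.

Signatures required: two-thirds of 19 — 2/3 of 19 = 12.67, rounded up to 13, so 13 needed; 13 signed. Sufficient.
Dating window: the latest signature is 62 days after the earliest; the limit is 60 days. Outside the window.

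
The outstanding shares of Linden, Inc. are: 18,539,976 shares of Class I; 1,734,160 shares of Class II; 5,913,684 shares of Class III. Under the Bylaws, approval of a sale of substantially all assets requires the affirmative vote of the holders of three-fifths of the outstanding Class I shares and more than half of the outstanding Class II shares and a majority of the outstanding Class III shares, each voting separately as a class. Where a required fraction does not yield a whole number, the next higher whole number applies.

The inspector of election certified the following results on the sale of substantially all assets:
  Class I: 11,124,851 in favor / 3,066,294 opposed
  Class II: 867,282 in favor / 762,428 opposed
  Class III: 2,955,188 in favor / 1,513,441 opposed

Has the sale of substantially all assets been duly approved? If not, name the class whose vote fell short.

Not approved — the Class III shares did not give the required vote.

Class I: 3/5 of 18539976 = 11123985.60, rounded up to 11123986; 11,123,986 required, 11,124,851 in favor — approved.
Class II: a majority of 1734160 is 867081; 867,081 required, 867,282 in favor — approved.
Class III: a majority of 5913684 is 2956843; 2,956,843 required, 2,955,188 in favor — not approved.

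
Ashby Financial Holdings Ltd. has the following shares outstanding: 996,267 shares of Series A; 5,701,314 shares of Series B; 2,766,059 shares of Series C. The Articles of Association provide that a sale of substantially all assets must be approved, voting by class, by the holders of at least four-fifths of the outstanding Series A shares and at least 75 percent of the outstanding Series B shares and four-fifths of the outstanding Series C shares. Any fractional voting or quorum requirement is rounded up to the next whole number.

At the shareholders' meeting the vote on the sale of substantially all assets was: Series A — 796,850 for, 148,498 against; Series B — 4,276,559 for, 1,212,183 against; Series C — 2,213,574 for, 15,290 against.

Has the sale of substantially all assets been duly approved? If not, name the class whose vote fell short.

Series A: 4/5 of 996267 = 797013.60, rounded up to 797014; 797,014 required, 796,850 in favor — not approved.
Series B: 3/4 of 5701314 = 4275985.50, rounded up to 4275986; 4,275,986 required, 4,276,559 in favor — approved.
Series C: 4/5 of 2766059 = 2212847.20, rounded up to 2212848; 2,212,848 required, 2,213,574 in favor — approved.

Not approved — the Series A shares did not give the required vote.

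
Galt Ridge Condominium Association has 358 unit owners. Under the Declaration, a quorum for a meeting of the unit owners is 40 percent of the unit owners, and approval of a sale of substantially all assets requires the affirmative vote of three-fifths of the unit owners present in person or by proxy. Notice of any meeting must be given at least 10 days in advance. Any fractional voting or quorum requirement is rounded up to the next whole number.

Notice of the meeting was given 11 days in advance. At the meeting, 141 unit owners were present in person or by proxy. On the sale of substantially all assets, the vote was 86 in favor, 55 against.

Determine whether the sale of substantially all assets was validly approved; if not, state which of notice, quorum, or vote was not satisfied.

Notice: 11 days given; 10 required. Satisfied.
Quorum: 40% of 358 = 143.20, rounded up to 144; 141 present. Not satisfied.
Vote: requires three-fifths of those present (141); 3/5 of 141 = 84.60, rounded up to 85, so 85 needed; 86 in favor. Satisfied.

Invalid — quorum requirement not satisfied.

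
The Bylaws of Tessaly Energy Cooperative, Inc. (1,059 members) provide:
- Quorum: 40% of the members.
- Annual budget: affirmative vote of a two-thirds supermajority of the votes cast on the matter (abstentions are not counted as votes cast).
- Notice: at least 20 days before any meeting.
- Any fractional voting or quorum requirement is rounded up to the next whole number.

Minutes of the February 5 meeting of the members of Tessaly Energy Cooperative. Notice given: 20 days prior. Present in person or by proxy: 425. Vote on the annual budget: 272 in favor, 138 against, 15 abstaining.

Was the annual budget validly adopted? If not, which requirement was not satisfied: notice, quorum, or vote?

Notice: 20 days given; 20 required. Satisfied.
Quorum: 40% of 1,059 = 423.60, rounded up to 424; 425 present. Satisfied.
Vote: requires two-thirds of the votes cast (425 − 15 abstaining = 410); 2/3 of 410 = 273.33, rounded up to 274, so 274 needed; 272 in favor. Not satisfied.

Invalid — vote requirement not satisfied.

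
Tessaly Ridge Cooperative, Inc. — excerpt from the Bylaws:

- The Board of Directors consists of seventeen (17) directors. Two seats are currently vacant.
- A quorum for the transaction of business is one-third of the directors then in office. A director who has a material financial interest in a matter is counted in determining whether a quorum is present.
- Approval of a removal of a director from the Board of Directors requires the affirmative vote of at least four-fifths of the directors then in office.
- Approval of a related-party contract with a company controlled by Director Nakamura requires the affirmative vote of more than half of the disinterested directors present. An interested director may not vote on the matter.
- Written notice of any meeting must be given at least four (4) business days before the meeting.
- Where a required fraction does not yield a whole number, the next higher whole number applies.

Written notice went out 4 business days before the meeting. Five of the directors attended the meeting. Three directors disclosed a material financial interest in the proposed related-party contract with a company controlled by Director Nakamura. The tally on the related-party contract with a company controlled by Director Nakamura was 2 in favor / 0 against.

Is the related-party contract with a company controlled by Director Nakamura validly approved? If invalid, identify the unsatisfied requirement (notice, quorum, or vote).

Notice: 4 business days given; 4 required (4 ≥ 4). Satisfied.
Quorum: 5 present (interested directors count toward quorum); quorum is 5. Satisfied.
Vote: the related-party contract with a company controlled by Director Nakamura requires a majority of the disinterested directors present (5 − 3 = 2). A majority of 2 is 2, so 2 affirmative votes are needed; 2 voted in favor. Satisfied.

Valid — all requirements satisfied.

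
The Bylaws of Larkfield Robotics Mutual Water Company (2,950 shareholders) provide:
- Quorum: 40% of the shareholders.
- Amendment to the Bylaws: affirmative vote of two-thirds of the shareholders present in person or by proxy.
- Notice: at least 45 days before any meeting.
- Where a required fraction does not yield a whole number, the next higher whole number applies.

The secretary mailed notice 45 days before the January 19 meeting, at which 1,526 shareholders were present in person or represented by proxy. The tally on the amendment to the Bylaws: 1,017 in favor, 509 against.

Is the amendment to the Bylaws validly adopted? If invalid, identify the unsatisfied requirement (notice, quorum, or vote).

Notice: 45 days given; 45 required. Satisfied.
Quorum: 40% of 2,950 = 1,180; 1,526 present. Satisfied.
Vote: requires two-thirds of those present (1,526); 2/3 of 1526 = 1017.33, rounded up to 1018, so 1,018 needed; 1,017 in favor. Not satisfied.

Invalid — vote requirement not satisfied.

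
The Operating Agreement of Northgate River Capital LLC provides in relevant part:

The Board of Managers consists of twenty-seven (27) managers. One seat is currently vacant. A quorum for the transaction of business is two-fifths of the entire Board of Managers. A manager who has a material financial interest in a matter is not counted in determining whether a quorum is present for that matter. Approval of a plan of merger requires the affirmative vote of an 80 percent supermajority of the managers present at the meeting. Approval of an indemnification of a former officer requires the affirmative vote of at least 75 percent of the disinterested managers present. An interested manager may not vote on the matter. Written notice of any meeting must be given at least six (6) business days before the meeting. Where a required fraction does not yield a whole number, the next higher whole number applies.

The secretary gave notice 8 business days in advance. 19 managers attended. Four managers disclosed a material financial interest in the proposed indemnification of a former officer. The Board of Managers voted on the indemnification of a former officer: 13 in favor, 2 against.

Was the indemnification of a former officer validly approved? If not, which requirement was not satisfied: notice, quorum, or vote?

Notice: 8 business days given; 6 required (8 ≥ 6). Satisfied.
Quorum: 19 present, but the 4 interested managers do not count, leaving 15. Quorum is 11. Satisfied.
Vote: the indemnification of a former officer requires three-fourths of the disinterested managers present (19 − 4 = 15). 3/4 of 15 = 11.25, rounded up to 12, so 12 affirmative votes are needed; 13 voted in favor. Satisfied.

Valid — all requirements satisfied.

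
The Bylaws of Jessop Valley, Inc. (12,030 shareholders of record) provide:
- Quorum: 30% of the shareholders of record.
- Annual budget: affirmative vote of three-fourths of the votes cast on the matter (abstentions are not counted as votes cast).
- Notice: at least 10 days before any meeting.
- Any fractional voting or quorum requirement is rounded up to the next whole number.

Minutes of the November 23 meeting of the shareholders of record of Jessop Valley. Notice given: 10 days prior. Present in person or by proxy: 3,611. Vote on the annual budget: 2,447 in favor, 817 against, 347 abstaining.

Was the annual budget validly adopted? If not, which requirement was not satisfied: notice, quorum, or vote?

Invalid — vote requirement not satisfied.

Notice: 10 days given; 10 required. Satisfied.
Quorum: 30% of 12,030 = 3,609; 3,611 present. Satisfied.
Vote: requires three-fourths of the votes cast (3,611 − 347 abstaining = 3,264); 3/4 of 3264 = 2448, so 2,448 needed; 2,447 in favor. Not satisfied.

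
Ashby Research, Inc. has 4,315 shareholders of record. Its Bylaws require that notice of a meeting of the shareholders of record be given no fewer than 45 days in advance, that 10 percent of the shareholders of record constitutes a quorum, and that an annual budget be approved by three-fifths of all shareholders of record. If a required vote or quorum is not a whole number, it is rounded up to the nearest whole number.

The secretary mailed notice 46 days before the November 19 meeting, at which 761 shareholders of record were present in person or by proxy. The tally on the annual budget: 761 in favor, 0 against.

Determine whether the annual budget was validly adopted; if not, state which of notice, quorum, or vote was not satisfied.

Invalid — vote requirement not satisfied.

Notice: 46 days given; 45 required. Satisfied.
Quorum: 10% of 4,315 = 431.50, rounded up to 432; 761 present. Satisfied.
Vote: requires three-fifths of all shareholders of record (4,315); 3/5 of 4315 = 2589, so 2,589 needed; 761 in favor. Not satisfied.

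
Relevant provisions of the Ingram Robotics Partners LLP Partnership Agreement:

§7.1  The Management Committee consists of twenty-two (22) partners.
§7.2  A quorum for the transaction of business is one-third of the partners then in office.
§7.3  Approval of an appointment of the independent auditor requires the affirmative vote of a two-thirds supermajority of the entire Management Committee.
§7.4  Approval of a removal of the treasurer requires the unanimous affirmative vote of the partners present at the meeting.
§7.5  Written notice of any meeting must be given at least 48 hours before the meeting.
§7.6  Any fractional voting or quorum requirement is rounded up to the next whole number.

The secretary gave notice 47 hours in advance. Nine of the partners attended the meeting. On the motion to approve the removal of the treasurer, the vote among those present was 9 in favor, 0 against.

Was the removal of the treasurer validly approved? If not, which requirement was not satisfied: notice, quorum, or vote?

Notice: 47 hours given; 48 required (47 < 48). Not satisfied.
Quorum: 9 present; quorum is 8. Satisfied.
Vote: the removal of the treasurer requires the unanimous vote of the partners present (9). Unanimous means all 9, so 9 affirmative votes are needed; 9 voted in favor. Satisfied.

Invalid — notice requirement not satisfied.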